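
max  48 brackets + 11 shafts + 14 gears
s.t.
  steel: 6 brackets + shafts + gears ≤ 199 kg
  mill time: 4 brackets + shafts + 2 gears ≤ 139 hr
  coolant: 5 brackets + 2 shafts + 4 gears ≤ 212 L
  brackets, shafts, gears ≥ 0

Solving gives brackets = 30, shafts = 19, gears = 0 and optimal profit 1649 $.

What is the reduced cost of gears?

Check each constraint at x*: steel 199/199 (tight); mill time 139/139 (tight); coolant 188/212 (slack 24).
Slack constraints have shadow price 0 (complementary slackness).
Dual feasibility on the basic columns requires 6·y_steel + 4·y_mill time = 48, 1·y_steel + 1·y_mill time = 11.
Solving: y_steel = 2, y_mill time = 9.
Reduced cost of gears: c₃ − yᵀa₃ = 14 − (2·1 + 9·2) = 14 − 20 = -6.

-6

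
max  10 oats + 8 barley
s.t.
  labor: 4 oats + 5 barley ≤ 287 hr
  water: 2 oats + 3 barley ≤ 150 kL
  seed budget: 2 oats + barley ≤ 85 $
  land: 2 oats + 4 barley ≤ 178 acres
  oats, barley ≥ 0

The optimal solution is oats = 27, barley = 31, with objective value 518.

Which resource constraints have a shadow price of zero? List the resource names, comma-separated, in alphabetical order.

labor, water

labor: 263/287 (slack 24)
water: 147/150 (slack 3)
seed budget: 85/85 (binding)
land: 178/178 (binding)
By complementary slackness, a constraint with positive slack has shadow price 0 → labor, water.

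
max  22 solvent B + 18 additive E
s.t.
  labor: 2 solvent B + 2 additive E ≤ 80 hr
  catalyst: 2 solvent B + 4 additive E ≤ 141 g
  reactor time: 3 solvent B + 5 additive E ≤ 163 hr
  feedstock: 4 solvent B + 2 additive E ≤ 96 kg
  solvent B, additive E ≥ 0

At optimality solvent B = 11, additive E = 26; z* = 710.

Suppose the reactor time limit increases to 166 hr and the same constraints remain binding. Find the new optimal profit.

716

Check each constraint at x*: labor 74/80 (slack 6); catalyst 126/141 (slack 15); reactor time 163/163 (tight); feedstock 96/96 (tight).
By complementary slackness, y = 0 for the non-binding constraints.
Dual feasibility on the basic columns requires 3·y_reactor time + 4·y_feedstock = 22, 5·y_reactor time + 2·y_feedstock = 18.
This yields shadow prices y_reactor time = 2, y_feedstock = 4.
Δz = y_reactor time·Δb = 2 × (3) = 6, so new z* = 710 + 6 = 716.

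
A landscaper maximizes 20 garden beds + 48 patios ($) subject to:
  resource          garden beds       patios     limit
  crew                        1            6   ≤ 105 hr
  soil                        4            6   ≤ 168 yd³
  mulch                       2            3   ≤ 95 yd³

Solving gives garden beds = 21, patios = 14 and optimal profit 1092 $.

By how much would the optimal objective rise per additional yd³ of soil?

Check each constraint at x*: crew 105/105 (tight); soil 168/168 (tight); mulch 84/95 (slack 11).
Slack constraints have shadow price 0 (complementary slackness).
The binding rows give the dual system: 1·y_crew + 4·y_soil = 20 and 6·y_crew + 6·y_soil = 48.
This yields shadow prices y_crew = 4, y_soil = 4.
Shadow price of soil = 4.

4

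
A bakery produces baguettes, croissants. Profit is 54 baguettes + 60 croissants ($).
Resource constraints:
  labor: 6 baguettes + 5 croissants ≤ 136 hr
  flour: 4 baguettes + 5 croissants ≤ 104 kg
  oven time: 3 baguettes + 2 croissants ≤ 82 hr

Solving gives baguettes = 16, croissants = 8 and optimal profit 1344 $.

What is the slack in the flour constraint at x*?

flour used = 4·16 + 5·8 = 104; slack = 104 − 104 = 0.

0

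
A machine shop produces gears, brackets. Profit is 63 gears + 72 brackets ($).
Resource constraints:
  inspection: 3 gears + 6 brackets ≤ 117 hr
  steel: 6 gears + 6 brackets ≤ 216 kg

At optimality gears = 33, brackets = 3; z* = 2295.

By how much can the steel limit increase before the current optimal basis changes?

Binding constraints: inspection, steel. The basis is B = [[3,6],[6,6]] with det -18.
Per unit increase in steel, x* moves by d = (0.3333, -0.1667).
The basis stays optimal until brackets reaches 0; allowable increase = 18 kg.

18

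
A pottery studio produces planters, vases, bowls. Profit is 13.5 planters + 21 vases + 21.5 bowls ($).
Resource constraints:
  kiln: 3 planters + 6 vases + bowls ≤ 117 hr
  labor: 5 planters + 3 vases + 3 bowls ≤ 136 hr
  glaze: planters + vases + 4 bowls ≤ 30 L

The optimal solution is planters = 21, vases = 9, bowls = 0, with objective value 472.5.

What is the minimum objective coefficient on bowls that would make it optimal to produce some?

Check each constraint at x*: kiln 117/117 (tight); labor 132/136 (slack 4); glaze 30/30 (tight).
Since labor is not tight, its dual is 0.
From A_Bᵀ y = c: 3·y_kiln + 1·y_glaze = 13.5; 6·y_kiln + 1·y_glaze = 21.
→ y_kiln = 2.5 and y_glaze = 6.
bowls enters the basis when its profit ≥ yᵀa₃ = 2.5·1 + 6·4 = 26.5.

26.5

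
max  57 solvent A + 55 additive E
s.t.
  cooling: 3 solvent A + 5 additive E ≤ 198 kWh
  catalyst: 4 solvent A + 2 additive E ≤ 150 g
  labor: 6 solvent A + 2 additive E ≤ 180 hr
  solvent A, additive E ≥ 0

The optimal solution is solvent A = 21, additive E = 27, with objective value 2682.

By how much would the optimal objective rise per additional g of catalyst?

At the optimum: cooling uses 198 of 198 (binding); catalyst uses 138 of 150 (slack = 12); labor uses 180 of 180 (binding).
Since catalyst is not tight, its dual is 0.
Dual feasibility on the basic columns requires 3·y_cooling + 6·y_labor = 57, 5·y_cooling + 2·y_labor = 55.
→ y_cooling = 9 and y_labor = 5.
Shadow price of catalyst = 0.

0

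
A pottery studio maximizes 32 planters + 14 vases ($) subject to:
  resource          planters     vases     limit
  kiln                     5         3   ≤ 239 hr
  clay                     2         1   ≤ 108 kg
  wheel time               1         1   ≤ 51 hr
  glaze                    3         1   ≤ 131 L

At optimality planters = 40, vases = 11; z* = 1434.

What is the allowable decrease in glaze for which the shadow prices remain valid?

Binding constraints: wheel time, glaze. The basis is B = [[1,1],[3,1]] with det -2.
Per unit decrease in glaze, x* moves by d = (-0.5, 0.5).
The basis stays optimal until planters reaches 0; allowable decrease = 80 L.

80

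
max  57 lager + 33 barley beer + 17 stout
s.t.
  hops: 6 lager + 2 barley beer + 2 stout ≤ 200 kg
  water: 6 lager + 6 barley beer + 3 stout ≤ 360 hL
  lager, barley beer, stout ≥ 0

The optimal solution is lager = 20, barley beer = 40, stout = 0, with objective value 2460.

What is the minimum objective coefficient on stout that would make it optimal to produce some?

Check each constraint at x*: hops 200/200 (tight); water 360/360 (tight).
From A_Bᵀ y = c: 6·y_hops + 6·y_water = 57; 2·y_hops + 6·y_water = 33.
→ y_hops = 6 and y_water = 3.5.
stout enters the basis when its profit ≥ yᵀa₃ = 6·2 + 3.5·3 = 22.5.

22.5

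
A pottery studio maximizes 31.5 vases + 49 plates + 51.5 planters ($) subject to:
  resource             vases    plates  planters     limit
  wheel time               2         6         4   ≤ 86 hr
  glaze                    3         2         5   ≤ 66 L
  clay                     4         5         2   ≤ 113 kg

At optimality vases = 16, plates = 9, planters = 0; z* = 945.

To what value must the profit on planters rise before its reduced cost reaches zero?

At the optimum: wheel time uses 86 of 86 (binding); glaze uses 66 of 66 (binding); clay uses 109 of 113 (slack = 4).
Slack constraints have shadow price 0 (complementary slackness).
From A_Bᵀ y = c: 2·y_wheel time + 3·y_glaze = 31.5; 6·y_wheel time + 2·y_glaze = 49.
→ y_wheel time = 6 and y_glaze = 6.5.
planters enters the basis when its profit ≥ yᵀa₃ = 6·4 + 6.5·5 = 56.5.

56.5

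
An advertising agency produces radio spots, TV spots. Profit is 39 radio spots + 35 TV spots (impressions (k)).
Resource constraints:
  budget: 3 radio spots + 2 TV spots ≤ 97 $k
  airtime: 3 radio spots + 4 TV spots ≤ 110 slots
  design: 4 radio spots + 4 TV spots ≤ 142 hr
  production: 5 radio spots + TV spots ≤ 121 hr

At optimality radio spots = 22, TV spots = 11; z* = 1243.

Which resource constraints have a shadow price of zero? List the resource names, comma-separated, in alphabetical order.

budget, design

budget: 88/97 (slack 9)
airtime: 110/110 (binding)
design: 132/142 (slack 10)
production: 121/121 (binding)
By complementary slackness, a constraint with positive slack has shadow price 0 → budget, design.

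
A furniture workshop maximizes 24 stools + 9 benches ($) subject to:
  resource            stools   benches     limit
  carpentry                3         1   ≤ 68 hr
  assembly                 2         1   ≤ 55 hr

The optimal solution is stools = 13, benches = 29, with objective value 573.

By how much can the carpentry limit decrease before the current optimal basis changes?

Binding constraints: carpentry, assembly. The basis is B = [[3,1],[2,1]] with det 1.
Per unit decrease in carpentry, x* moves by d = (-1, 2).
The basis stays optimal until stools reaches 0; allowable decrease = 13 hr.

13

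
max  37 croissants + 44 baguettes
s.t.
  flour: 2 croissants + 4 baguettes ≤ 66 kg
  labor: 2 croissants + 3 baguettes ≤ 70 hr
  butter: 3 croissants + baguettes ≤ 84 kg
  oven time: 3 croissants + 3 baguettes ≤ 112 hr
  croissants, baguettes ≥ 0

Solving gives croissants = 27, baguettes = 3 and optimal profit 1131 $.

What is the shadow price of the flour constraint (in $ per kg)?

At the optimum: flour uses 66 of 66 (binding); labor uses 63 of 70 (slack = 7); butter uses 84 of 84 (binding); oven time uses 90 of 112 (slack = 22).
By complementary slackness, y = 0 for the non-binding constraints.
From A_Bᵀ y = c: 2·y_flour + 3·y_butter = 37; 4·y_flour + 1·y_butter = 44.
This yields shadow prices y_flour = 9.5, y_butter = 6.
Shadow price of flour = 9.5.

9.5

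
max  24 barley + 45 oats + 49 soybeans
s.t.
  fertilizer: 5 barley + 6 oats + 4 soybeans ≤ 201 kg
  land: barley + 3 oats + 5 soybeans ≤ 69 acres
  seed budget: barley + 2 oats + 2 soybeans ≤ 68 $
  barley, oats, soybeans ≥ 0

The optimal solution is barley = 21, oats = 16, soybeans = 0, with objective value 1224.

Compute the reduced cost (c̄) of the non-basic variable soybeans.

At the optimum: fertilizer uses 201 of 201 (binding); land uses 69 of 69 (binding); seed budget uses 53 of 68 (slack = 15).
Since seed budget is not tight, its dual is 0.
The binding rows give the dual system: 5·y_fertilizer + 1·y_land = 24 and 6·y_fertilizer + 3·y_land = 45.
This yields shadow prices y_fertilizer = 3, y_land = 9.
Reduced cost of soybeans: c₃ − yᵀa₃ = 49 − (3·4 + 9·5) = 49 − 57 = -8.

-8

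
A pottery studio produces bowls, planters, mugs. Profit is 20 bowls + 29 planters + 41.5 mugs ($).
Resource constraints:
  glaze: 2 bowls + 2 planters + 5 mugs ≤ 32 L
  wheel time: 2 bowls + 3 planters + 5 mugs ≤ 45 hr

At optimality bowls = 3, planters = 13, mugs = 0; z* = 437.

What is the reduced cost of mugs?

Check each constraint at x*: glaze 32/32 (tight); wheel time 45/45 (tight).
Dual feasibility on the basic columns requires 2·y_glaze + 2·y_wheel time = 20, 2·y_glaze + 3·y_wheel time = 29.
Solving: y_glaze = 1, y_wheel time = 9.
Reduced cost of mugs: c₃ − yᵀa₃ = 41.5 − (1·5 + 9·5) = 41.5 − 50 = -8.5.

-8.5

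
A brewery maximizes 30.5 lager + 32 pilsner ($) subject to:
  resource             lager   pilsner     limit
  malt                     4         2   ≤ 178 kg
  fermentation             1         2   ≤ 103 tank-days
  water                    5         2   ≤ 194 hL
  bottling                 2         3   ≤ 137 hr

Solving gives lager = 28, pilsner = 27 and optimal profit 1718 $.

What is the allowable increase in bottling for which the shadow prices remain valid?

28.875

Binding constraints: water, bottling. The basis is B = [[5,2],[2,3]] with det 11.
Per unit increase in bottling, x* moves by d = (-0.1818, 0.4545).
The basis stays optimal until fermentation becomes binding; allowable increase = 28.875 hr.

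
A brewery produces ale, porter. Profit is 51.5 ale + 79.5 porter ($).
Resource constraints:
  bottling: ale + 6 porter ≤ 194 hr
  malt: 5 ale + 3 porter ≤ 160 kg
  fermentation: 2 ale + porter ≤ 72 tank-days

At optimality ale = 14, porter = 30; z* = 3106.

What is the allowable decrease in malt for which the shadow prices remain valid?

Binding constraints: bottling, malt. The basis is B = [[1,6],[5,3]] with det -27.
Per unit decrease in malt, x* moves by d = (-0.2222, 0.037).
The basis stays optimal until ale reaches 0; allowable decrease = 63 kg.

63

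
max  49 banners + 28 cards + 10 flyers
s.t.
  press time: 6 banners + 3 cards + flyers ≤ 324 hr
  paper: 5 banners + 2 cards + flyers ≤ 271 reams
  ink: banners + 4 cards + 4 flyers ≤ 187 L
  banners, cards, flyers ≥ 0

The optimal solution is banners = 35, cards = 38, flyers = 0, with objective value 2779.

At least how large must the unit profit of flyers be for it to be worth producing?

Check each constraint at x*: press time 324/324 (tight); paper 251/271 (slack 20); ink 187/187 (tight).
By complementary slackness, y = 0 for the non-binding constraint.
From A_Bᵀ y = c: 6·y_press time + 1·y_ink = 49; 3·y_press time + 4·y_ink = 28.
Solving: y_press time = 8, y_ink = 1.
flyers enters the basis when its profit ≥ yᵀa₃ = 8·1 + 1·4 = 12.

12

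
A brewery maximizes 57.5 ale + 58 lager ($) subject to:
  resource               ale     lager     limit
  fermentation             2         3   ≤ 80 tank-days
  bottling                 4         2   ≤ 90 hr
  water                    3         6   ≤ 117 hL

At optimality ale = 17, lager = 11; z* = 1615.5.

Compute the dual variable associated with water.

Check each constraint at x*: fermentation 67/80 (slack 13); bottling 90/90 (tight); water 117/117 (tight).
Slack constraints have shadow price 0 (complementary slackness).
From A_Bᵀ y = c: 4·y_bottling + 3·y_water = 57.5; 2·y_bottling + 6·y_water = 58.
This yields shadow prices y_bottling = 9.5, y_water = 6.5.
Shadow price of water = 6.5.

6.5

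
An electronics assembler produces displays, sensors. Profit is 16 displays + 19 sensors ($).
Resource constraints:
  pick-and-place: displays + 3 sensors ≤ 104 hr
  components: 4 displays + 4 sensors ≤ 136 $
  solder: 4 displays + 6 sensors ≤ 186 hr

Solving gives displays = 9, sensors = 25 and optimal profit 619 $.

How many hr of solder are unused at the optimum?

0

solder used = 4·9 + 6·25 = 186; slack = 186 − 186 = 0.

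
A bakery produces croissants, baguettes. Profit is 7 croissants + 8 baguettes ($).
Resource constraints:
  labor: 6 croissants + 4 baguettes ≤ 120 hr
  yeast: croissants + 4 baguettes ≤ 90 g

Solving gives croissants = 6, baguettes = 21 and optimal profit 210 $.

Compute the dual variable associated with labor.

1

At the optimum: labor uses 120 of 120 (binding); yeast uses 90 of 90 (binding).
The binding rows give the dual system: 6·y_labor + 1·y_yeast = 7 and 4·y_labor + 4·y_yeast = 8.
Solving: y_labor = 1, y_yeast = 1.
Shadow price of labor = 1.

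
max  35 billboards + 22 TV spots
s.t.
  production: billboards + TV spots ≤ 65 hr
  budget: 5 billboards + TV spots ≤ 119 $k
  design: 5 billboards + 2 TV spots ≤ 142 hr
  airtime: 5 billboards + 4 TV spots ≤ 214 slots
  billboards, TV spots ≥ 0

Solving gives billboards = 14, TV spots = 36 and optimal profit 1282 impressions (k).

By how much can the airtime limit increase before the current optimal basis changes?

50

Binding constraints: design, airtime. The basis is B = [[5,2],[5,4]] with det 10.
Per unit increase in airtime, x* moves by d = (-0.2, 0.5).
The basis stays optimal until production becomes binding; allowable increase = 50 slots.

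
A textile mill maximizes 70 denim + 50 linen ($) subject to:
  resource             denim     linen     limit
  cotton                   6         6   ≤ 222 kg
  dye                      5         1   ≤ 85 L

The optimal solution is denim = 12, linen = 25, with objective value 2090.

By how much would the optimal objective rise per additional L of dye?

5

Both cotton and dye are binding at x*.
The binding rows give the dual system: 6·y_cotton + 5·y_dye = 70 and 6·y_cotton + 1·y_dye = 50.
→ y_cotton = 7.5 and y_dye = 5.
Shadow price of dye = 5.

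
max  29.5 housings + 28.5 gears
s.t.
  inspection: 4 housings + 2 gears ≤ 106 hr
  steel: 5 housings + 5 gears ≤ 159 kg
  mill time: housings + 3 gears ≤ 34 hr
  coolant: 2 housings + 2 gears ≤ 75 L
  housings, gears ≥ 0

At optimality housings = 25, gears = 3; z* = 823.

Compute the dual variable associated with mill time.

Binding: inspection and mill time. Non-binding: steel (19 unused), coolant (19 unused).
Since steel, coolant are not tight, their duals are 0.
Dual feasibility on the basic columns requires 4·y_inspection + 1·y_mill time = 29.5, 2·y_inspection + 3·y_mill time = 28.5.
→ y_inspection = 6 and y_mill time = 5.5.
Shadow price of mill time = 5.5.

5.5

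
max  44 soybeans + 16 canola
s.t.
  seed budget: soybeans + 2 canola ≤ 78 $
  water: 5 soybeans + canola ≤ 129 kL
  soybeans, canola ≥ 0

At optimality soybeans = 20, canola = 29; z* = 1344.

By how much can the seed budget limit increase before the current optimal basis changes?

180

Binding constraints: seed budget, water. The basis is B = [[1,2],[5,1]] with det -9.
Per unit increase in seed budget, x* moves by d = (-0.1111, 0.5556).
The basis stays optimal until soybeans reaches 0; allowable increase = 180 $.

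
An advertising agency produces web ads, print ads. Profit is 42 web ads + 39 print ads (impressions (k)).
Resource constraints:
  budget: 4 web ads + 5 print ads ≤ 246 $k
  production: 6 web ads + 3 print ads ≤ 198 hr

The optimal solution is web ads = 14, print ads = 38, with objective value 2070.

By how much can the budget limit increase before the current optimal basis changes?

84

Binding constraints: budget, production. The basis is B = [[4,5],[6,3]] with det -18.
Per unit increase in budget, x* moves by d = (-0.1667, 0.3333).
The basis stays optimal until web ads reaches 0; allowable increase = 84 $k.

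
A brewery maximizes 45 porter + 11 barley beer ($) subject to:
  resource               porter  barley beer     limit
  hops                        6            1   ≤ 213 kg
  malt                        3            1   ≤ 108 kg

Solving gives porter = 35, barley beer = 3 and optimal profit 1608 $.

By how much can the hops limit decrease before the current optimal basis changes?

Binding constraints: hops, malt. The basis is B = [[6,1],[3,1]] with det 3.
Per unit decrease in hops, x* moves by d = (-0.3333, 1).
The basis stays optimal until porter reaches 0; allowable decrease = 105 kg.

105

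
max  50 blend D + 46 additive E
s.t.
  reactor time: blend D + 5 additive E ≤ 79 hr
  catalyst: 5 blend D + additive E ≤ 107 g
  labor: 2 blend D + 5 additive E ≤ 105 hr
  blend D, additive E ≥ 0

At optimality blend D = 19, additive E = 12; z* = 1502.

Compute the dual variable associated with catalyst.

Check each constraint at x*: reactor time 79/79 (tight); catalyst 107/107 (tight); labor 98/105 (slack 7).
Slack constraints have shadow price 0 (complementary slackness).
The binding rows give the dual system: 1·y_reactor time + 5·y_catalyst = 50 and 5·y_reactor time + 1·y_catalyst = 46.
This yields shadow prices y_reactor time = 7.5, y_catalyst = 8.5.
Shadow price of catalyst = 8.5.

8.5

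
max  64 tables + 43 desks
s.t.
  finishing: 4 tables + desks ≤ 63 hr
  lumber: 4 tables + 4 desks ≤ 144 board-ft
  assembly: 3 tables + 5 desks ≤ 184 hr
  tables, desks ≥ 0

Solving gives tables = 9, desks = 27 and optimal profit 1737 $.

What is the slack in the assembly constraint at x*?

22

assembly used = 3·9 + 5·27 = 162; slack = 184 − 162 = 22.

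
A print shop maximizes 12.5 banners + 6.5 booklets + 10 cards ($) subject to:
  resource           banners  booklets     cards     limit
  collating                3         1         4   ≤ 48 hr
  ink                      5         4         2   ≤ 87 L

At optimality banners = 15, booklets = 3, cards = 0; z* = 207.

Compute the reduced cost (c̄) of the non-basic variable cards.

Both collating and ink are binding at x*.
The binding rows give the dual system: 3·y_collating + 5·y_ink = 12.5 and 1·y_collating + 4·y_ink = 6.5.
This yields shadow prices y_collating = 2.5, y_ink = 1.
Reduced cost of cards: c₃ − yᵀa₃ = 10 − (2.5·4 + 1·2) = 10 − 12 = -2.

-2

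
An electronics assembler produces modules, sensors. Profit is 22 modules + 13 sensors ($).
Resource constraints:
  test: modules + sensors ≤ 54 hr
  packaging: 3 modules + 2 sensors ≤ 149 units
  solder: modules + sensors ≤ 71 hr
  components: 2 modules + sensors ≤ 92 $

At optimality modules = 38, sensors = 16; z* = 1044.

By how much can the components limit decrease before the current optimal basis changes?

38

Binding constraints: test, components. The basis is B = [[1,1],[2,1]] with det -1.
Per unit decrease in components, x* moves by d = (-1, 1).
The basis stays optimal until modules reaches 0; allowable decrease = 38 $.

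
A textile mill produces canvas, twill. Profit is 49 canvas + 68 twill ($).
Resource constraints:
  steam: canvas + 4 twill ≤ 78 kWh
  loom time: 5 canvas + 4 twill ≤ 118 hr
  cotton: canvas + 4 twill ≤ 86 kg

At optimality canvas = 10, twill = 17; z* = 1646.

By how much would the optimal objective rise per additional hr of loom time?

Check each constraint at x*: steam 78/78 (tight); loom time 118/118 (tight); cotton 78/86 (slack 8).
By complementary slackness, y = 0 for the non-binding constraint.
From A_Bᵀ y = c: 1·y_steam + 5·y_loom time = 49; 4·y_steam + 4·y_loom time = 68.
→ y_steam = 9 and y_loom time = 8.
Shadow price of loom time = 8.

8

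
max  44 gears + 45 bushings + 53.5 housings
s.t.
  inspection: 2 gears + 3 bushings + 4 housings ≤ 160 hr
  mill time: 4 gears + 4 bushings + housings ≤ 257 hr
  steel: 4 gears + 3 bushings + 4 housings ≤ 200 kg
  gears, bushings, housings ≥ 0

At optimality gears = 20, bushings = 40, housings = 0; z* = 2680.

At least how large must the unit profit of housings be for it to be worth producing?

Binding: inspection and steel. Non-binding: mill time (17 unused).
Slack constraints have shadow price 0 (complementary slackness).
From A_Bᵀ y = c: 2·y_inspection + 4·y_steel = 44; 3·y_inspection + 3·y_steel = 45.
Solving: y_inspection = 8, y_steel = 7.
housings enters the basis when its profit ≥ yᵀa₃ = 8·4 + 7·4 = 60.

60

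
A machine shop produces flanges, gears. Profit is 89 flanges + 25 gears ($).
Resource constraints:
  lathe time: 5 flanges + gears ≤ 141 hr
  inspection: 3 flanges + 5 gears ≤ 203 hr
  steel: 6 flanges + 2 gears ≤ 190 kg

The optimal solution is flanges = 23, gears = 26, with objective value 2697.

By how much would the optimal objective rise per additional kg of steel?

9

At the optimum: lathe time uses 141 of 141 (binding); inspection uses 199 of 203 (slack = 4); steel uses 190 of 190 (binding).
By complementary slackness, y = 0 for the non-binding constraint.
The binding rows give the dual system: 5·y_lathe time + 6·y_steel = 89 and 1·y_lathe time + 2·y_steel = 25.
Solving: y_lathe time = 7, y_steel = 9.
Shadow price of steel = 9.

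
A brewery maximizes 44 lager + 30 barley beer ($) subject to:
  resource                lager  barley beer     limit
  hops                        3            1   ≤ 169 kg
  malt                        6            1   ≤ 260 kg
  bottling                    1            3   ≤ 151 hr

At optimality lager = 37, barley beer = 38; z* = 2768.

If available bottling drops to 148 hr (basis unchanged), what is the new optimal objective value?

At the optimum: hops uses 149 of 169 (slack = 20); malt uses 260 of 260 (binding); bottling uses 151 of 151 (binding).
By complementary slackness, y = 0 for the non-binding constraint.
Dual feasibility on the basic columns requires 6·y_malt + 1·y_bottling = 44, 1·y_malt + 3·y_bottling = 30.
This yields shadow prices y_malt = 6, y_bottling = 8.
Δz = y_bottling·Δb = 8 × (-3) = -24, so new z* = 2768 − 24 = 2744.

2744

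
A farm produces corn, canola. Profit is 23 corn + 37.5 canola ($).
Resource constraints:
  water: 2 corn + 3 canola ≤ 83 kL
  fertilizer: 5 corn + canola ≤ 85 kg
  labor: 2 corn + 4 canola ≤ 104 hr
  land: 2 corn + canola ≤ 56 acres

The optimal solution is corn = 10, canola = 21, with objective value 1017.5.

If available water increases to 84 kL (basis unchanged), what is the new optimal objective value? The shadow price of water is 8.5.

Δb = 1, so new z* = 1017.5 + (8.5)·(1) = 1017.5 + 8.5 = 1026.

1026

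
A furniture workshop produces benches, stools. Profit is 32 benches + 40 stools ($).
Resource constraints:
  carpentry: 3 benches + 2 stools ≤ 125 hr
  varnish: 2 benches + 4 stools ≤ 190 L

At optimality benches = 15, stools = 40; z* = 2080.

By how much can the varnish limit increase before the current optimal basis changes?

60

Binding constraints: carpentry, varnish. The basis is B = [[3,2],[2,4]] with det 8.
Per unit increase in varnish, x* moves by d = (-0.25, 0.375).
The basis stays optimal until benches reaches 0; allowable increase = 60 L.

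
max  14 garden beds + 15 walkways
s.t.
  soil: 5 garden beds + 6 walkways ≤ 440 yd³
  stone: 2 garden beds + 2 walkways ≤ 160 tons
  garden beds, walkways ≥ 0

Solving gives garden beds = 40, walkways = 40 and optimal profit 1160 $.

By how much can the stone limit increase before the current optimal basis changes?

16

Binding constraints: soil, stone. The basis is B = [[5,6],[2,2]] with det -2.
Per unit increase in stone, x* moves by d = (3, -2.5).
The basis stays optimal until walkways reaches 0; allowable increase = 16 tons.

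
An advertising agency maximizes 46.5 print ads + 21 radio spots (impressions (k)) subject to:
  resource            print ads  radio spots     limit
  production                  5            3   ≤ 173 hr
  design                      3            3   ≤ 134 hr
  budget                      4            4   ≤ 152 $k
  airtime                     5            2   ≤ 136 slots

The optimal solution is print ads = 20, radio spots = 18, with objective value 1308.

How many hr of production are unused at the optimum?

production used = 5·20 + 3·18 = 154; slack = 173 − 154 = 19.

19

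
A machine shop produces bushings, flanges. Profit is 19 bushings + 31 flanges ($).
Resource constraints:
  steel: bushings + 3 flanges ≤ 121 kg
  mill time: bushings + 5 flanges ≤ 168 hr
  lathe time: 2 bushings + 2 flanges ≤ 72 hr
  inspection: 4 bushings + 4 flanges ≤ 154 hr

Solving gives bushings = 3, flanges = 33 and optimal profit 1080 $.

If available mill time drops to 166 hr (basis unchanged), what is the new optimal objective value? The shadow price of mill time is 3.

Δb = -2, so new z* = 1080 + (3)·(-2) = 1080 − 6 = 1074.

1074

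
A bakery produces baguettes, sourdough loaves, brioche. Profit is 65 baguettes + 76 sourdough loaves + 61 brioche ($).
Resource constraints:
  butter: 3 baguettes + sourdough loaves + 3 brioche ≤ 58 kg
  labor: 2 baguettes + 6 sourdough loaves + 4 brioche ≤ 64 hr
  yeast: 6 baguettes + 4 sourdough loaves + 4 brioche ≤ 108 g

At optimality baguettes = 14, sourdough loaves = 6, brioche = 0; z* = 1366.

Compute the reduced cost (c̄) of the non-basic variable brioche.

-1

Binding: labor and yeast. Non-binding: butter (10 unused).
Since butter is not tight, its dual is 0.
Dual feasibility on the basic columns requires 2·y_labor + 6·y_yeast = 65, 6·y_labor + 4·y_yeast = 76.
This yields shadow prices y_labor = 7, y_yeast = 8.5.
Reduced cost of brioche: c₃ − yᵀa₃ = 61 − (7·4 + 8.5·4) = 61 − 62 = -1.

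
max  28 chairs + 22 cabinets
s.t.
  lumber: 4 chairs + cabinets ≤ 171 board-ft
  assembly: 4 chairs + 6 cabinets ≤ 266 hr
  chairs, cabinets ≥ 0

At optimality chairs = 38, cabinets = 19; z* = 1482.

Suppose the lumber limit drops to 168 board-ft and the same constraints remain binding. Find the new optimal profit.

Both lumber and assembly are binding at x*.
The binding rows give the dual system: 4·y_lumber + 4·y_assembly = 28 and 1·y_lumber + 6·y_assembly = 22.
This yields shadow prices y_lumber = 4, y_assembly = 3.
Δz = y_lumber·Δb = 4 × (-3) = -12, so new z* = 1482 − 12 = 1470.

1470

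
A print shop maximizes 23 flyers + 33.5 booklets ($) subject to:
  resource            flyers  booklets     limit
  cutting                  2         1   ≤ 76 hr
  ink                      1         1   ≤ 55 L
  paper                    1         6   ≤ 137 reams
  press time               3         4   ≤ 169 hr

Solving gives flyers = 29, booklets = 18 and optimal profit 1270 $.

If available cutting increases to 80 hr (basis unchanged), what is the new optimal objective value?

At the optimum: cutting uses 76 of 76 (binding); ink uses 47 of 55 (slack = 8); paper uses 137 of 137 (binding); press time uses 159 of 169 (slack = 10).
Slack constraints have shadow price 0 (complementary slackness).
The binding rows give the dual system: 2·y_cutting + 1·y_paper = 23 and 1·y_cutting + 6·y_paper = 33.5.
Solving: y_cutting = 9.5, y_paper = 4.
Δz = y_cutting·Δb = 9.5 × (4) = 38, so new z* = 1270 + 38 = 1308.

1308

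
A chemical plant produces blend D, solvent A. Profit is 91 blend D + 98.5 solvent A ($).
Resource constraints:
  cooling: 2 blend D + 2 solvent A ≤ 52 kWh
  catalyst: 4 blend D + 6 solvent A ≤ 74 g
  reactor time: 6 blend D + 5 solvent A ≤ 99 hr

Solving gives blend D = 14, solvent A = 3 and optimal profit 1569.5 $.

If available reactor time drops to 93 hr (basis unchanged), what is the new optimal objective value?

Binding: catalyst and reactor time. Non-binding: cooling (18 unused).
Slack constraints have shadow price 0 (complementary slackness).
From A_Bᵀ y = c: 4·y_catalyst + 6·y_reactor time = 91; 6·y_catalyst + 5·y_reactor time = 98.5.
→ y_catalyst = 8.5 and y_reactor time = 9.5.
Δz = y_reactor time·Δb = 9.5 × (-6) = -57, so new z* = 1569.5 − 57 = 1512.5.

1512.5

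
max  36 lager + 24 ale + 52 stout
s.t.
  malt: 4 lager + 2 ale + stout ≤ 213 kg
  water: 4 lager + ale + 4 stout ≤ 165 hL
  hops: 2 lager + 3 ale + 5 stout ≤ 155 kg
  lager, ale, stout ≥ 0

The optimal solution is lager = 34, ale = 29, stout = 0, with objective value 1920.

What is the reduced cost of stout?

-2

Check each constraint at x*: malt 194/213 (slack 19); water 165/165 (tight); hops 155/155 (tight).
Slack constraints have shadow price 0 (complementary slackness).
Dual feasibility on the basic columns requires 4·y_water + 2·y_hops = 36, 1·y_water + 3·y_hops = 24.
→ y_water = 6 and y_hops = 6.
Reduced cost of stout: c₃ − yᵀa₃ = 52 − (6·4 + 6·5) = 52 − 54 = -2.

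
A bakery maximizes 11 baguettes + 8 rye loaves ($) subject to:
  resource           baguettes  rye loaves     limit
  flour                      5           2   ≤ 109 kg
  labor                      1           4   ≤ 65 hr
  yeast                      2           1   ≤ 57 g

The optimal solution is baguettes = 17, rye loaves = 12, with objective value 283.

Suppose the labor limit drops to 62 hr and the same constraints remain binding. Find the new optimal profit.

280

At the optimum: flour uses 109 of 109 (binding); labor uses 65 of 65 (binding); yeast uses 46 of 57 (slack = 11).
Since yeast is not tight, its dual is 0.
From A_Bᵀ y = c: 5·y_flour + 1·y_labor = 11; 2·y_flour + 4·y_labor = 8.
Solving: y_flour = 2, y_labor = 1.
Δz = y_labor·Δb = 1 × (-3) = -3, so new z* = 283 − 3 = 280.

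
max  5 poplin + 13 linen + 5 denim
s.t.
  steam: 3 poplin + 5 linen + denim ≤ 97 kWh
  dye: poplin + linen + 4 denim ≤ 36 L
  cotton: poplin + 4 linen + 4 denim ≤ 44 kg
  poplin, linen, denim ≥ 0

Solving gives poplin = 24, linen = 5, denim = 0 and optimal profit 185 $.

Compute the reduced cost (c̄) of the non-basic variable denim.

At the optimum: steam uses 97 of 97 (binding); dye uses 29 of 36 (slack = 7); cotton uses 44 of 44 (binding).
Since dye is not tight, its dual is 0.
From A_Bᵀ y = c: 3·y_steam + 1·y_cotton = 5; 5·y_steam + 4·y_cotton = 13.
Solving: y_steam = 1, y_cotton = 2.
Reduced cost of denim: c₃ − yᵀa₃ = 5 − (1·1 + 2·4) = 5 − 9 = -4.

-4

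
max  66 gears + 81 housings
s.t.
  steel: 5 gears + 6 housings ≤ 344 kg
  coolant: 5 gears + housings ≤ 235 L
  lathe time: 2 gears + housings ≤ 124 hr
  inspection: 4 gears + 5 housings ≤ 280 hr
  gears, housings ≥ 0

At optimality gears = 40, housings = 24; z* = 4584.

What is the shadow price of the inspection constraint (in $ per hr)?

Binding: steel and inspection. Non-binding: coolant (11 unused), lathe time (20 unused).
Slack constraints have shadow price 0 (complementary slackness).
From A_Bᵀ y = c: 5·y_steel + 4·y_inspection = 66; 6·y_steel + 5·y_inspection = 81.
→ y_steel = 6 and y_inspection = 9.
Shadow price of inspection = 9.

9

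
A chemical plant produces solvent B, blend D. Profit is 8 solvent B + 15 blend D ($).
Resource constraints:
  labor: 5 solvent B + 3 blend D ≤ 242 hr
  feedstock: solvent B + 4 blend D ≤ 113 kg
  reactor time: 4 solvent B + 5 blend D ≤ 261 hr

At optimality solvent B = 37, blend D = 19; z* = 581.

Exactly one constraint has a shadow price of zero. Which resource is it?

labor: 242/242 (binding)
feedstock: 113/113 (binding)
reactor time: 243/261 (slack 18)
By complementary slackness, a constraint with positive slack has shadow price 0 → reactor time.

reactor time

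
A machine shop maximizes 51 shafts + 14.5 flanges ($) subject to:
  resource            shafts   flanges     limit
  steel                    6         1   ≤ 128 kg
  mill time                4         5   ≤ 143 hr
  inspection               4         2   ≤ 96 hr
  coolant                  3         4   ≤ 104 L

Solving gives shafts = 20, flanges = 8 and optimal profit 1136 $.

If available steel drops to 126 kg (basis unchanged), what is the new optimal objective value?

1125

Check each constraint at x*: steel 128/128 (tight); mill time 120/143 (slack 23); inspection 96/96 (tight); coolant 92/104 (slack 12).
By complementary slackness, y = 0 for the non-binding constraints.
From A_Bᵀ y = c: 6·y_steel + 4·y_inspection = 51; 1·y_steel + 2·y_inspection = 14.5.
Solving: y_steel = 5.5, y_inspection = 4.5.
Δz = y_steel·Δb = 5.5 × (-2) = -11, so new z* = 1136 − 11 = 1125.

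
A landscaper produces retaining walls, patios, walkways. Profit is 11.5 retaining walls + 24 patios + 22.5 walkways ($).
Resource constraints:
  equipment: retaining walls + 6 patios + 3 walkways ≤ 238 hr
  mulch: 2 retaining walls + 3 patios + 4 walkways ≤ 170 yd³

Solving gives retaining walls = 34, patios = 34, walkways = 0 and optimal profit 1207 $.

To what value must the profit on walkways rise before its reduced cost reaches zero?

Both equipment and mulch are binding at x*.
The binding rows give the dual system: 1·y_equipment + 2·y_mulch = 11.5 and 6·y_equipment + 3·y_mulch = 24.
→ y_equipment = 1.5 and y_mulch = 5.
walkways enters the basis when its profit ≥ yᵀa₃ = 1.5·3 + 5·4 = 24.5.

24.5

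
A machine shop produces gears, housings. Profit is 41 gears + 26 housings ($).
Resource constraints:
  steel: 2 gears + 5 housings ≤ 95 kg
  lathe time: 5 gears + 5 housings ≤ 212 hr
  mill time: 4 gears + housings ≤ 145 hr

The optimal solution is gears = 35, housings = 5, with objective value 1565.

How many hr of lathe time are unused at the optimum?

lathe time used = 5·35 + 5·5 = 200; slack = 212 − 200 = 12.

12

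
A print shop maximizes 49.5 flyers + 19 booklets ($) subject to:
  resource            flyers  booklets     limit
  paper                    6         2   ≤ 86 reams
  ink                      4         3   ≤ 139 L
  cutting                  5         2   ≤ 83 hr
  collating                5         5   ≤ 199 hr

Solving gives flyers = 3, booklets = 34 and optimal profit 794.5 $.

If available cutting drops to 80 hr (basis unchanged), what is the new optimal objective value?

At the optimum: paper uses 86 of 86 (binding); ink uses 114 of 139 (slack = 25); cutting uses 83 of 83 (binding); collating uses 185 of 199 (slack = 14).
Slack constraints have shadow price 0 (complementary slackness).
Dual feasibility on the basic columns requires 6·y_paper + 5·y_cutting = 49.5, 2·y_paper + 2·y_cutting = 19.
Solving: y_paper = 2, y_cutting = 7.5.
Δz = y_cutting·Δb = 7.5 × (-3) = -22.5, so new z* = 794.5 − 22.5 = 772.

772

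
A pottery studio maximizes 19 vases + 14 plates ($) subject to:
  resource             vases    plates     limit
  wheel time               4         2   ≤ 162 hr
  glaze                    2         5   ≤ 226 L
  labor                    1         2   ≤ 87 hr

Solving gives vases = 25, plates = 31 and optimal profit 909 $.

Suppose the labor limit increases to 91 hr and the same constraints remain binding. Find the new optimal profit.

Binding: wheel time and labor. Non-binding: glaze (21 unused).
Since glaze is not tight, its dual is 0.
The binding rows give the dual system: 4·y_wheel time + 1·y_labor = 19 and 2·y_wheel time + 2·y_labor = 14.
Solving: y_wheel time = 4, y_labor = 3.
Δz = y_labor·Δb = 3 × (4) = 12, so new z* = 909 + 12 = 921.

921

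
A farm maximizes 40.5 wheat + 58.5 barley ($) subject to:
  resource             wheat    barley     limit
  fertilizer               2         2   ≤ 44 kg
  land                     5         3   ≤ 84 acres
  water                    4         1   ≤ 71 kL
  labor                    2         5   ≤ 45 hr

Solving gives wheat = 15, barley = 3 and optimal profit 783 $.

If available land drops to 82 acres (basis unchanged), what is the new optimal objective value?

Binding: land and labor. Non-binding: fertilizer (8 unused), water (8 unused).
Since fertilizer, water are not tight, their duals are 0.
Dual feasibility on the basic columns requires 5·y_land + 2·y_labor = 40.5, 3·y_land + 5·y_labor = 58.5.
This yields shadow prices y_land = 4.5, y_labor = 9.
Δz = y_land·Δb = 4.5 × (-2) = -9, so new z* = 783 − 9 = 774.

774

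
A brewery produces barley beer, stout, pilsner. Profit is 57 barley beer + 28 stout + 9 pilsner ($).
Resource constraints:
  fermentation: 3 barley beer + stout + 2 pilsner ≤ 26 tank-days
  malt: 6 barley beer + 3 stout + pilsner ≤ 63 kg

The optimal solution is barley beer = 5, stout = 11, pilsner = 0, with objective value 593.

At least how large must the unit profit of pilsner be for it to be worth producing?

11

Both fermentation and malt are binding at x*.
The binding rows give the dual system: 3·y_fermentation + 6·y_malt = 57 and 1·y_fermentation + 3·y_malt = 28.
Solving: y_fermentation = 1, y_malt = 9.
pilsner enters the basis when its profit ≥ yᵀa₃ = 1·2 + 9·1 = 11.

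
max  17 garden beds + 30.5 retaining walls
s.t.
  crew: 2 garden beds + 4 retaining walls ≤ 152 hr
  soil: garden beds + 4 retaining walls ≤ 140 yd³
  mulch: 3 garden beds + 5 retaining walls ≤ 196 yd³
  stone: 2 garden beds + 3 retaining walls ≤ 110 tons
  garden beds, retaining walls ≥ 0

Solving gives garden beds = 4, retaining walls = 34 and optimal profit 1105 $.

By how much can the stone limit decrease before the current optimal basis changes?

Binding constraints: soil, stone. The basis is B = [[1,4],[2,3]] with det -5.
Per unit decrease in stone, x* moves by d = (-0.8, 0.2).
The basis stays optimal until garden beds reaches 0; allowable decrease = 5 tons.

5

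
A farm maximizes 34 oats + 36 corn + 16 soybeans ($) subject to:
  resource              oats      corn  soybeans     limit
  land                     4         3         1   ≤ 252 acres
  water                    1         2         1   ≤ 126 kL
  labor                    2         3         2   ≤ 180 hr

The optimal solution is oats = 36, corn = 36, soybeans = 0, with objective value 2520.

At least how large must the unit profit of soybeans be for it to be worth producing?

19

Check each constraint at x*: land 252/252 (tight); water 108/126 (slack 18); labor 180/180 (tight).
By complementary slackness, y = 0 for the non-binding constraint.
From A_Bᵀ y = c: 4·y_land + 2·y_labor = 34; 3·y_land + 3·y_labor = 36.
→ y_land = 5 and y_labor = 7.
soybeans enters the basis when its profit ≥ yᵀa₃ = 5·1 + 7·2 = 19.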